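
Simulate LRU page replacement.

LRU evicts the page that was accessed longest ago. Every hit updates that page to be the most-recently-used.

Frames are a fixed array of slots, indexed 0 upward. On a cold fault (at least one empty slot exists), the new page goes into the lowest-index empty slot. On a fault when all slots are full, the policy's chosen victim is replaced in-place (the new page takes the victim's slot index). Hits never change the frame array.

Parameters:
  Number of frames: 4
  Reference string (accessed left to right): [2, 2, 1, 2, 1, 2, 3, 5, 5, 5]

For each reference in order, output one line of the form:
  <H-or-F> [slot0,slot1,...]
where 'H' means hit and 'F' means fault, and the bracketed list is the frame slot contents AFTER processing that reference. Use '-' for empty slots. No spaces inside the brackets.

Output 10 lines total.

F [2,-,-,-]
H [2,-,-,-]
F [2,1,-,-]
H [2,1,-,-]
H [2,1,-,-]
H [2,1,-,-]
F [2,1,3,-]
F [2,1,3,5]
H [2,1,3,5]
H [2,1,3,5]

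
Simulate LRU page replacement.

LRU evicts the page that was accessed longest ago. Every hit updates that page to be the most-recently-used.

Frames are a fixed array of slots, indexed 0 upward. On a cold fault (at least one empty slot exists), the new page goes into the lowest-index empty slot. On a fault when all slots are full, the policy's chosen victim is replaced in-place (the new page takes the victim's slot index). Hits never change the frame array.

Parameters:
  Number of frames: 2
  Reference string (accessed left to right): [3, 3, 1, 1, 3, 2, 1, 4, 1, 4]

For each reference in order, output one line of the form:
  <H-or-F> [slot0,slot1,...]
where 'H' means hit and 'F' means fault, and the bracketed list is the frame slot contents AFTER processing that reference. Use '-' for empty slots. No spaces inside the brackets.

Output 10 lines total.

F [3,-]
H [3,-]
F [3,1]
H [3,1]
H [3,1]
F [3,2]
F [1,2]
F [1,4]
H [1,4]
H [1,4]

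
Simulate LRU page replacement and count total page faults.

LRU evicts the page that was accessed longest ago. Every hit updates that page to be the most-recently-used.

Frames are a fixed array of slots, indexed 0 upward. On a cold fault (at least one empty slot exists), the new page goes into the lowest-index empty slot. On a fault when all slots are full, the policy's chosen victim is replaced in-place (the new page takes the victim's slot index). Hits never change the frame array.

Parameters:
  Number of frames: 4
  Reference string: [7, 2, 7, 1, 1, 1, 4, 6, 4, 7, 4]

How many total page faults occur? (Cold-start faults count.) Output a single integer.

Step 0: ref 7 → FAULT, frames=[7,-,-,-]
Step 1: ref 2 → FAULT, frames=[7,2,-,-]
Step 2: ref 7 → HIT, frames=[7,2,-,-]
Step 3: ref 1 → FAULT, frames=[7,2,1,-]
Step 4: ref 1 → HIT, frames=[7,2,1,-]
Step 5: ref 1 → HIT, frames=[7,2,1,-]
Step 6: ref 4 → FAULT, frames=[7,2,1,4]
Step 7: ref 6 → FAULT (evict 2), frames=[7,6,1,4]
Step 8: ref 4 → HIT, frames=[7,6,1,4]
Step 9: ref 7 → HIT, frames=[7,6,1,4]
Step 10: ref 4 → HIT, frames=[7,6,1,4]
Total faults: 5

Answer: 5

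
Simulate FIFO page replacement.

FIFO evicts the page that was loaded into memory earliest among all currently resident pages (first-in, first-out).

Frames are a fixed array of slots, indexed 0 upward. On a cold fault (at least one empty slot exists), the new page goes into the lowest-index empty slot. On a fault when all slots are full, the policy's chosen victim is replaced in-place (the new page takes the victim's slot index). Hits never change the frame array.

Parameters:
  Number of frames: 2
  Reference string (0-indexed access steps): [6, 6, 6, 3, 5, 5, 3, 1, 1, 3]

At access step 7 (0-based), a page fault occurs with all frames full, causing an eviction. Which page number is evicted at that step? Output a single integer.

Step 0: ref 6 -> FAULT, frames=[6,-]
Step 1: ref 6 -> HIT, frames=[6,-]
Step 2: ref 6 -> HIT, frames=[6,-]
Step 3: ref 3 -> FAULT, frames=[6,3]
Step 4: ref 5 -> FAULT, evict 6, frames=[5,3]
Step 5: ref 5 -> HIT, frames=[5,3]
Step 6: ref 3 -> HIT, frames=[5,3]
Step 7: ref 1 -> FAULT, evict 3, frames=[5,1]
At step 7: evicted page 3

Answer: 3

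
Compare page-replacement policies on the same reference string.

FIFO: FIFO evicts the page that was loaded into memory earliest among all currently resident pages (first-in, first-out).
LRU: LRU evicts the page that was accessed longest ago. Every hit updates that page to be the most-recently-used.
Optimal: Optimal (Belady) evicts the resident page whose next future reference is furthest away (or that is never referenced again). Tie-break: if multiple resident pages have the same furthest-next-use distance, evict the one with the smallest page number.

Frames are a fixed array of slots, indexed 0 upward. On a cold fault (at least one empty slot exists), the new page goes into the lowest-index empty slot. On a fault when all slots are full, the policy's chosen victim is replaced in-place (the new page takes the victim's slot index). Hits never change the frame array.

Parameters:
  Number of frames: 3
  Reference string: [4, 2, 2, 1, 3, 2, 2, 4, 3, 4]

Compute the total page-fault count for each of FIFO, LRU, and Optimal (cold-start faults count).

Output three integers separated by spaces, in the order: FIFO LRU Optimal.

Answer: 5 5 4

Derivation:
--- FIFO ---
  step 0: ref 4 -> FAULT, frames=[4,-,-] (faults so far: 1)
  step 1: ref 2 -> FAULT, frames=[4,2,-] (faults so far: 2)
  step 2: ref 2 -> HIT, frames=[4,2,-] (faults so far: 2)
  step 3: ref 1 -> FAULT, frames=[4,2,1] (faults so far: 3)
  step 4: ref 3 -> FAULT, evict 4, frames=[3,2,1] (faults so far: 4)
  step 5: ref 2 -> HIT, frames=[3,2,1] (faults so far: 4)
  step 6: ref 2 -> HIT, frames=[3,2,1] (faults so far: 4)
  step 7: ref 4 -> FAULT, evict 2, frames=[3,4,1] (faults so far: 5)
  step 8: ref 3 -> HIT, frames=[3,4,1] (faults so far: 5)
  step 9: ref 4 -> HIT, frames=[3,4,1] (faults so far: 5)
  FIFO total faults: 5
--- LRU ---
  step 0: ref 4 -> FAULT, frames=[4,-,-] (faults so far: 1)
  step 1: ref 2 -> FAULT, frames=[4,2,-] (faults so far: 2)
  step 2: ref 2 -> HIT, frames=[4,2,-] (faults so far: 2)
  step 3: ref 1 -> FAULT, frames=[4,2,1] (faults so far: 3)
  step 4: ref 3 -> FAULT, evict 4, frames=[3,2,1] (faults so far: 4)
  step 5: ref 2 -> HIT, frames=[3,2,1] (faults so far: 4)
  step 6: ref 2 -> HIT, frames=[3,2,1] (faults so far: 4)
  step 7: ref 4 -> FAULT, evict 1, frames=[3,2,4] (faults so far: 5)
  step 8: ref 3 -> HIT, frames=[3,2,4] (faults so far: 5)
  step 9: ref 4 -> HIT, frames=[3,2,4] (faults so far: 5)
  LRU total faults: 5
--- Optimal ---
  step 0: ref 4 -> FAULT, frames=[4,-,-] (faults so far: 1)
  step 1: ref 2 -> FAULT, frames=[4,2,-] (faults so far: 2)
  step 2: ref 2 -> HIT, frames=[4,2,-] (faults so far: 2)
  step 3: ref 1 -> FAULT, frames=[4,2,1] (faults so far: 3)
  step 4: ref 3 -> FAULT, evict 1, frames=[4,2,3] (faults so far: 4)
  step 5: ref 2 -> HIT, frames=[4,2,3] (faults so far: 4)
  step 6: ref 2 -> HIT, frames=[4,2,3] (faults so far: 4)
  step 7: ref 4 -> HIT, frames=[4,2,3] (faults so far: 4)
  step 8: ref 3 -> HIT, frames=[4,2,3] (faults so far: 4)
  step 9: ref 4 -> HIT, frames=[4,2,3] (faults so far: 4)
  Optimal total faults: 4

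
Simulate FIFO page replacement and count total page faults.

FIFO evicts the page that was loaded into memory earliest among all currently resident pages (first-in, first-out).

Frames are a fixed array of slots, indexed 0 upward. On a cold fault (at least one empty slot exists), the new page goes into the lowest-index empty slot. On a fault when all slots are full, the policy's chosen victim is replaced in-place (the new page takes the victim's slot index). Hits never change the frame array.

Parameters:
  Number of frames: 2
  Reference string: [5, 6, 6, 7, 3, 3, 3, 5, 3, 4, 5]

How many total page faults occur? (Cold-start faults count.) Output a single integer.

Step 0: ref 5 → FAULT, frames=[5,-]
Step 1: ref 6 → FAULT, frames=[5,6]
Step 2: ref 6 → HIT, frames=[5,6]
Step 3: ref 7 → FAULT (evict 5), frames=[7,6]
Step 4: ref 3 → FAULT (evict 6), frames=[7,3]
Step 5: ref 3 → HIT, frames=[7,3]
Step 6: ref 3 → HIT, frames=[7,3]
Step 7: ref 5 → FAULT (evict 7), frames=[5,3]
Step 8: ref 3 → HIT, frames=[5,3]
Step 9: ref 4 → FAULT (evict 3), frames=[5,4]
Step 10: ref 5 → HIT, frames=[5,4]
Total faults: 6

Answer: 6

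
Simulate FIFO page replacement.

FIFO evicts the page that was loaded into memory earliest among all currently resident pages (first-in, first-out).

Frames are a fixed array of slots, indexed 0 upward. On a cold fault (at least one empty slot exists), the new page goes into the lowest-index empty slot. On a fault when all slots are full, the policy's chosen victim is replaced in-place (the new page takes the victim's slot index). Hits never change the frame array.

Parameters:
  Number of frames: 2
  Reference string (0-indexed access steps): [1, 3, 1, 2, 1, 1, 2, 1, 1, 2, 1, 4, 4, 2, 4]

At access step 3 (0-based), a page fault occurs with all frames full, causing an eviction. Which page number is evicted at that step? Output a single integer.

Answer: 1

Derivation:
Step 0: ref 1 -> FAULT, frames=[1,-]
Step 1: ref 3 -> FAULT, frames=[1,3]
Step 2: ref 1 -> HIT, frames=[1,3]
Step 3: ref 2 -> FAULT, evict 1, frames=[2,3]
At step 3: evicted page 1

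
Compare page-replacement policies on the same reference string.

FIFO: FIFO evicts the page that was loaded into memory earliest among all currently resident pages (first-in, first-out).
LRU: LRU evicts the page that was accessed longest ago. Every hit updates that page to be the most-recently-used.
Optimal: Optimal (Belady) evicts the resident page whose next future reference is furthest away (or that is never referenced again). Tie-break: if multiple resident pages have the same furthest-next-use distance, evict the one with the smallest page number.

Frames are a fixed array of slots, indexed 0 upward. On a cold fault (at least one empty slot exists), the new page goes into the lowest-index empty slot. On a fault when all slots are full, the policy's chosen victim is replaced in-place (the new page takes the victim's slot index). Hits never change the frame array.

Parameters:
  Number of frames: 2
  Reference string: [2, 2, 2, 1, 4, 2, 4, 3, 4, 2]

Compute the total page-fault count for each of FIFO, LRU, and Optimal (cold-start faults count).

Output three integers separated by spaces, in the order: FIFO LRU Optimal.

--- FIFO ---
  step 0: ref 2 -> FAULT, frames=[2,-] (faults so far: 1)
  step 1: ref 2 -> HIT, frames=[2,-] (faults so far: 1)
  step 2: ref 2 -> HIT, frames=[2,-] (faults so far: 1)
  step 3: ref 1 -> FAULT, frames=[2,1] (faults so far: 2)
  step 4: ref 4 -> FAULT, evict 2, frames=[4,1] (faults so far: 3)
  step 5: ref 2 -> FAULT, evict 1, frames=[4,2] (faults so far: 4)
  step 6: ref 4 -> HIT, frames=[4,2] (faults so far: 4)
  step 7: ref 3 -> FAULT, evict 4, frames=[3,2] (faults so far: 5)
  step 8: ref 4 -> FAULT, evict 2, frames=[3,4] (faults so far: 6)
  step 9: ref 2 -> FAULT, evict 3, frames=[2,4] (faults so far: 7)
  FIFO total faults: 7
--- LRU ---
  step 0: ref 2 -> FAULT, frames=[2,-] (faults so far: 1)
  step 1: ref 2 -> HIT, frames=[2,-] (faults so far: 1)
  step 2: ref 2 -> HIT, frames=[2,-] (faults so far: 1)
  step 3: ref 1 -> FAULT, frames=[2,1] (faults so far: 2)
  step 4: ref 4 -> FAULT, evict 2, frames=[4,1] (faults so far: 3)
  step 5: ref 2 -> FAULT, evict 1, frames=[4,2] (faults so far: 4)
  step 6: ref 4 -> HIT, frames=[4,2] (faults so far: 4)
  step 7: ref 3 -> FAULT, evict 2, frames=[4,3] (faults so far: 5)
  step 8: ref 4 -> HIT, frames=[4,3] (faults so far: 5)
  step 9: ref 2 -> FAULT, evict 3, frames=[4,2] (faults so far: 6)
  LRU total faults: 6
--- Optimal ---
  step 0: ref 2 -> FAULT, frames=[2,-] (faults so far: 1)
  step 1: ref 2 -> HIT, frames=[2,-] (faults so far: 1)
  step 2: ref 2 -> HIT, frames=[2,-] (faults so far: 1)
  step 3: ref 1 -> FAULT, frames=[2,1] (faults so far: 2)
  step 4: ref 4 -> FAULT, evict 1, frames=[2,4] (faults so far: 3)
  step 5: ref 2 -> HIT, frames=[2,4] (faults so far: 3)
  step 6: ref 4 -> HIT, frames=[2,4] (faults so far: 3)
  step 7: ref 3 -> FAULT, evict 2, frames=[3,4] (faults so far: 4)
  step 8: ref 4 -> HIT, frames=[3,4] (faults so far: 4)
  step 9: ref 2 -> FAULT, evict 3, frames=[2,4] (faults so far: 5)
  Optimal total faults: 5

Answer: 7 6 5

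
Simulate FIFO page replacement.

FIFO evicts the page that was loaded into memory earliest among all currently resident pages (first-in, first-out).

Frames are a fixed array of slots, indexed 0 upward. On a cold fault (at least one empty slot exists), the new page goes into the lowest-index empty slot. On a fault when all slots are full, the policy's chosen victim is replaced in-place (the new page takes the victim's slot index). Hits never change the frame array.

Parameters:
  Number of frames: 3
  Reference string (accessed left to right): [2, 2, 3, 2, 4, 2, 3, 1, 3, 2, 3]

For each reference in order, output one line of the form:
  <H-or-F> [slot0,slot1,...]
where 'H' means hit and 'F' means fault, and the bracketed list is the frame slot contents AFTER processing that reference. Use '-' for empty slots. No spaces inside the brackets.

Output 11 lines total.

F [2,-,-]
H [2,-,-]
F [2,3,-]
H [2,3,-]
F [2,3,4]
H [2,3,4]
H [2,3,4]
F [1,3,4]
H [1,3,4]
F [1,2,4]
F [1,2,3]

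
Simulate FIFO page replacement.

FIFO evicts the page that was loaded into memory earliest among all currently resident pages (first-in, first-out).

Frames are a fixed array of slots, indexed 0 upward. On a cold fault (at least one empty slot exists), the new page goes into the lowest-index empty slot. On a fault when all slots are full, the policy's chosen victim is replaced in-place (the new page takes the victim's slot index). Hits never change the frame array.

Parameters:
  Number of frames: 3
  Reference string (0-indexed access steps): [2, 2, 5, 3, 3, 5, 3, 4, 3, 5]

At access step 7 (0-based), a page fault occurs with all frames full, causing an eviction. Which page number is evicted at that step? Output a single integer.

Answer: 2

Derivation:
Step 0: ref 2 -> FAULT, frames=[2,-,-]
Step 1: ref 2 -> HIT, frames=[2,-,-]
Step 2: ref 5 -> FAULT, frames=[2,5,-]
Step 3: ref 3 -> FAULT, frames=[2,5,3]
Step 4: ref 3 -> HIT, frames=[2,5,3]
Step 5: ref 5 -> HIT, frames=[2,5,3]
Step 6: ref 3 -> HIT, frames=[2,5,3]
Step 7: ref 4 -> FAULT, evict 2, frames=[4,5,3]
At step 7: evicted page 2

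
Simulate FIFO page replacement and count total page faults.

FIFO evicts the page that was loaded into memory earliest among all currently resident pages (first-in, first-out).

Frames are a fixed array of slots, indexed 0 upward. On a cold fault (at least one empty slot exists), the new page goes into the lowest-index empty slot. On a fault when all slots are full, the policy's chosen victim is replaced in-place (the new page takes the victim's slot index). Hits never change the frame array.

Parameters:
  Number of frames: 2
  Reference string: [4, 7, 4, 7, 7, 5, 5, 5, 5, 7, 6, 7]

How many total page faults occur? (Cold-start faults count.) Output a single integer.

Step 0: ref 4 → FAULT, frames=[4,-]
Step 1: ref 7 → FAULT, frames=[4,7]
Step 2: ref 4 → HIT, frames=[4,7]
Step 3: ref 7 → HIT, frames=[4,7]
Step 4: ref 7 → HIT, frames=[4,7]
Step 5: ref 5 → FAULT (evict 4), frames=[5,7]
Step 6: ref 5 → HIT, frames=[5,7]
Step 7: ref 5 → HIT, frames=[5,7]
Step 8: ref 5 → HIT, frames=[5,7]
Step 9: ref 7 → HIT, frames=[5,7]
Step 10: ref 6 → FAULT (evict 7), frames=[5,6]
Step 11: ref 7 → FAULT (evict 5), frames=[7,6]
Total faults: 5

Answer: 5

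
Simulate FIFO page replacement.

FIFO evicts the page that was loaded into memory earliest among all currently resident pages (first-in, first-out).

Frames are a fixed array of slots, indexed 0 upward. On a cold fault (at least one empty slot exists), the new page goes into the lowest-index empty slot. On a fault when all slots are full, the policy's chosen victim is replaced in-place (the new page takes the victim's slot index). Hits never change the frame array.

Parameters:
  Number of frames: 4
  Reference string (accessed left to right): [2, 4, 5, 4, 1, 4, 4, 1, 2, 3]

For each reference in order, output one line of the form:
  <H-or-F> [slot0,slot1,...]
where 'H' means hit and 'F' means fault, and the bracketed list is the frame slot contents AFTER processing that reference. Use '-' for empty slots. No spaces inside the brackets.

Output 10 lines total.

F [2,-,-,-]
F [2,4,-,-]
F [2,4,5,-]
H [2,4,5,-]
F [2,4,5,1]
H [2,4,5,1]
H [2,4,5,1]
H [2,4,5,1]
H [2,4,5,1]
F [3,4,5,1]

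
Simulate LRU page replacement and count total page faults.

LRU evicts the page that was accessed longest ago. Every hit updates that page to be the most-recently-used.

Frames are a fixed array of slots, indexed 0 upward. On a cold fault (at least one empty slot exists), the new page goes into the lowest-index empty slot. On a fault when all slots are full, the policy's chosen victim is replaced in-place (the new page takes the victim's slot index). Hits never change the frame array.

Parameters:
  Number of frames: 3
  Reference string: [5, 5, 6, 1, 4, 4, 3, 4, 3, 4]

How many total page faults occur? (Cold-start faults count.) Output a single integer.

Answer: 5

Derivation:
Step 0: ref 5 → FAULT, frames=[5,-,-]
Step 1: ref 5 → HIT, frames=[5,-,-]
Step 2: ref 6 → FAULT, frames=[5,6,-]
Step 3: ref 1 → FAULT, frames=[5,6,1]
Step 4: ref 4 → FAULT (evict 5), frames=[4,6,1]
Step 5: ref 4 → HIT, frames=[4,6,1]
Step 6: ref 3 → FAULT (evict 6), frames=[4,3,1]
Step 7: ref 4 → HIT, frames=[4,3,1]
Step 8: ref 3 → HIT, frames=[4,3,1]
Step 9: ref 4 → HIT, frames=[4,3,1]
Total faults: 5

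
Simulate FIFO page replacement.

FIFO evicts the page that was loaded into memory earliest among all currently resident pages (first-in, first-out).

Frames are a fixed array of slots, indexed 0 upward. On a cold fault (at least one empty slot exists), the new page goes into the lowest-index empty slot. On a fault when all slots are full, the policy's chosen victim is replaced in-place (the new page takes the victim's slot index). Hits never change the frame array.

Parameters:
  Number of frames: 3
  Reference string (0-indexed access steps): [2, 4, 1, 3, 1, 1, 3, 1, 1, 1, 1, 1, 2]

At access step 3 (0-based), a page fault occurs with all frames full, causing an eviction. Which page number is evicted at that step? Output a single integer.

Answer: 2

Derivation:
Step 0: ref 2 -> FAULT, frames=[2,-,-]
Step 1: ref 4 -> FAULT, frames=[2,4,-]
Step 2: ref 1 -> FAULT, frames=[2,4,1]
Step 3: ref 3 -> FAULT, evict 2, frames=[3,4,1]
At step 3: evicted page 2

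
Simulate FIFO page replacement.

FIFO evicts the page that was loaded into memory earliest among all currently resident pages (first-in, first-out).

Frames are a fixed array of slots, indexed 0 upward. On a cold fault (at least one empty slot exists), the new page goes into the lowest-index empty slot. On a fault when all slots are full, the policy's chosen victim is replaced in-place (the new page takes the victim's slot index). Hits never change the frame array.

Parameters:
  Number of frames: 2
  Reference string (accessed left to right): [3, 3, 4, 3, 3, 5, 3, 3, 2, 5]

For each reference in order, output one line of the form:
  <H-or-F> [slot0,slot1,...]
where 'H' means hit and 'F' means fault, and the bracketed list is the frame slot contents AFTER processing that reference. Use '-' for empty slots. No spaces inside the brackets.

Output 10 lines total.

F [3,-]
H [3,-]
F [3,4]
H [3,4]
H [3,4]
F [5,4]
F [5,3]
H [5,3]
F [2,3]
F [2,5]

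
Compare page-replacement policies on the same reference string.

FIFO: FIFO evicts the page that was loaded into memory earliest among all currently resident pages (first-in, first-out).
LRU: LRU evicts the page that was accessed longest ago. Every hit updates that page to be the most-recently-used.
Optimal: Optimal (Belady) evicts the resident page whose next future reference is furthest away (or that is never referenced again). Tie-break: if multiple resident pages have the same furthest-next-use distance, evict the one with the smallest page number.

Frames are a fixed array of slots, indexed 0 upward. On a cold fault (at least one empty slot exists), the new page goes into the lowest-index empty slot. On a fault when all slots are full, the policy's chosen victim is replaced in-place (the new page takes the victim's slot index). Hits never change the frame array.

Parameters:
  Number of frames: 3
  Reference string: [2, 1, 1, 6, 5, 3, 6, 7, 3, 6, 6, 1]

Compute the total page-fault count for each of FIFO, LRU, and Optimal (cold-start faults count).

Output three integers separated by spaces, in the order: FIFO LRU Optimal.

Answer: 8 7 7

Derivation:
--- FIFO ---
  step 0: ref 2 -> FAULT, frames=[2,-,-] (faults so far: 1)
  step 1: ref 1 -> FAULT, frames=[2,1,-] (faults so far: 2)
  step 2: ref 1 -> HIT, frames=[2,1,-] (faults so far: 2)
  step 3: ref 6 -> FAULT, frames=[2,1,6] (faults so far: 3)
  step 4: ref 5 -> FAULT, evict 2, frames=[5,1,6] (faults so far: 4)
  step 5: ref 3 -> FAULT, evict 1, frames=[5,3,6] (faults so far: 5)
  step 6: ref 6 -> HIT, frames=[5,3,6] (faults so far: 5)
  step 7: ref 7 -> FAULT, evict 6, frames=[5,3,7] (faults so far: 6)
  step 8: ref 3 -> HIT, frames=[5,3,7] (faults so far: 6)
  step 9: ref 6 -> FAULT, evict 5, frames=[6,3,7] (faults so far: 7)
  step 10: ref 6 -> HIT, frames=[6,3,7] (faults so far: 7)
  step 11: ref 1 -> FAULT, evict 3, frames=[6,1,7] (faults so far: 8)
  FIFO total faults: 8
--- LRU ---
  step 0: ref 2 -> FAULT, frames=[2,-,-] (faults so far: 1)
  step 1: ref 1 -> FAULT, frames=[2,1,-] (faults so far: 2)
  step 2: ref 1 -> HIT, frames=[2,1,-] (faults so far: 2)
  step 3: ref 6 -> FAULT, frames=[2,1,6] (faults so far: 3)
  step 4: ref 5 -> FAULT, evict 2, frames=[5,1,6] (faults so far: 4)
  step 5: ref 3 -> FAULT, evict 1, frames=[5,3,6] (faults so far: 5)
  step 6: ref 6 -> HIT, frames=[5,3,6] (faults so far: 5)
  step 7: ref 7 -> FAULT, evict 5, frames=[7,3,6] (faults so far: 6)
  step 8: ref 3 -> HIT, frames=[7,3,6] (faults so far: 6)
  step 9: ref 6 -> HIT, frames=[7,3,6] (faults so far: 6)
  step 10: ref 6 -> HIT, frames=[7,3,6] (faults so far: 6)
  step 11: ref 1 -> FAULT, evict 7, frames=[1,3,6] (faults so far: 7)
  LRU total faults: 7
--- Optimal ---
  step 0: ref 2 -> FAULT, frames=[2,-,-] (faults so far: 1)
  step 1: ref 1 -> FAULT, frames=[2,1,-] (faults so far: 2)
  step 2: ref 1 -> HIT, frames=[2,1,-] (faults so far: 2)
  step 3: ref 6 -> FAULT, frames=[2,1,6] (faults so far: 3)
  step 4: ref 5 -> FAULT, evict 2, frames=[5,1,6] (faults so far: 4)
  step 5: ref 3 -> FAULT, evict 5, frames=[3,1,6] (faults so far: 5)
  step 6: ref 6 -> HIT, frames=[3,1,6] (faults so far: 5)
  step 7: ref 7 -> FAULT, evict 1, frames=[3,7,6] (faults so far: 6)
  step 8: ref 3 -> HIT, frames=[3,7,6] (faults so far: 6)
  step 9: ref 6 -> HIT, frames=[3,7,6] (faults so far: 6)
  step 10: ref 6 -> HIT, frames=[3,7,6] (faults so far: 6)
  step 11: ref 1 -> FAULT, evict 3, frames=[1,7,6] (faults so far: 7)
  Optimal total faults: 7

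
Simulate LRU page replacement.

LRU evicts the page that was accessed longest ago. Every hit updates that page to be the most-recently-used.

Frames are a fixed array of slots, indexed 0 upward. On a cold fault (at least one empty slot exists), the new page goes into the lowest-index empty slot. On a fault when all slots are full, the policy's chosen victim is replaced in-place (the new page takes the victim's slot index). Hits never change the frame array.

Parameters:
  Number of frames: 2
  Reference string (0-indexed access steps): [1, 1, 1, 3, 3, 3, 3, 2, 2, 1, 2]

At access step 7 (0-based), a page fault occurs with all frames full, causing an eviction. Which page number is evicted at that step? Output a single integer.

Step 0: ref 1 -> FAULT, frames=[1,-]
Step 1: ref 1 -> HIT, frames=[1,-]
Step 2: ref 1 -> HIT, frames=[1,-]
Step 3: ref 3 -> FAULT, frames=[1,3]
Step 4: ref 3 -> HIT, frames=[1,3]
Step 5: ref 3 -> HIT, frames=[1,3]
Step 6: ref 3 -> HIT, frames=[1,3]
Step 7: ref 2 -> FAULT, evict 1, frames=[2,3]
At step 7: evicted page 1

Answer: 1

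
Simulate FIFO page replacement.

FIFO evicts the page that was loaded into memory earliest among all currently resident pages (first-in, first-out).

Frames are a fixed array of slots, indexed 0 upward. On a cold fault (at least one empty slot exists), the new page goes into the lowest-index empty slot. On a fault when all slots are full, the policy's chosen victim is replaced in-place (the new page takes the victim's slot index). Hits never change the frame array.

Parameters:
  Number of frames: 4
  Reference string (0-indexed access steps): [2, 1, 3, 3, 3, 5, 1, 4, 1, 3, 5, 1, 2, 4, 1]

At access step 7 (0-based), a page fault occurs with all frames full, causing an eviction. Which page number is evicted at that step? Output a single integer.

Step 0: ref 2 -> FAULT, frames=[2,-,-,-]
Step 1: ref 1 -> FAULT, frames=[2,1,-,-]
Step 2: ref 3 -> FAULT, frames=[2,1,3,-]
Step 3: ref 3 -> HIT, frames=[2,1,3,-]
Step 4: ref 3 -> HIT, frames=[2,1,3,-]
Step 5: ref 5 -> FAULT, frames=[2,1,3,5]
Step 6: ref 1 -> HIT, frames=[2,1,3,5]
Step 7: ref 4 -> FAULT, evict 2, frames=[4,1,3,5]
At step 7: evicted page 2

Answer: 2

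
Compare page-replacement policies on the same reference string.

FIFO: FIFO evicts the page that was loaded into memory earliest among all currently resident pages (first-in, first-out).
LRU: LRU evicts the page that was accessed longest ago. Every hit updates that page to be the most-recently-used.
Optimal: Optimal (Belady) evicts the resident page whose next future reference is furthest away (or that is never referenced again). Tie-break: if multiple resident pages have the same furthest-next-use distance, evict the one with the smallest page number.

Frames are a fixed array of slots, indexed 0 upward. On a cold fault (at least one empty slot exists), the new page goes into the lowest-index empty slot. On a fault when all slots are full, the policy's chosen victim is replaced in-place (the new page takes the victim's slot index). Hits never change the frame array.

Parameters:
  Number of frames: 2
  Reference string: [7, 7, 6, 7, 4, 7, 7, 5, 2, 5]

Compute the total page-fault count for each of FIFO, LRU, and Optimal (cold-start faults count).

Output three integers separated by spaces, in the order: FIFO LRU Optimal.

--- FIFO ---
  step 0: ref 7 -> FAULT, frames=[7,-] (faults so far: 1)
  step 1: ref 7 -> HIT, frames=[7,-] (faults so far: 1)
  step 2: ref 6 -> FAULT, frames=[7,6] (faults so far: 2)
  step 3: ref 7 -> HIT, frames=[7,6] (faults so far: 2)
  step 4: ref 4 -> FAULT, evict 7, frames=[4,6] (faults so far: 3)
  step 5: ref 7 -> FAULT, evict 6, frames=[4,7] (faults so far: 4)
  step 6: ref 7 -> HIT, frames=[4,7] (faults so far: 4)
  step 7: ref 5 -> FAULT, evict 4, frames=[5,7] (faults so far: 5)
  step 8: ref 2 -> FAULT, evict 7, frames=[5,2] (faults so far: 6)
  step 9: ref 5 -> HIT, frames=[5,2] (faults so far: 6)
  FIFO total faults: 6
--- LRU ---
  step 0: ref 7 -> FAULT, frames=[7,-] (faults so far: 1)
  step 1: ref 7 -> HIT, frames=[7,-] (faults so far: 1)
  step 2: ref 6 -> FAULT, frames=[7,6] (faults so far: 2)
  step 3: ref 7 -> HIT, frames=[7,6] (faults so far: 2)
  step 4: ref 4 -> FAULT, evict 6, frames=[7,4] (faults so far: 3)
  step 5: ref 7 -> HIT, frames=[7,4] (faults so far: 3)
  step 6: ref 7 -> HIT, frames=[7,4] (faults so far: 3)
  step 7: ref 5 -> FAULT, evict 4, frames=[7,5] (faults so far: 4)
  step 8: ref 2 -> FAULT, evict 7, frames=[2,5] (faults so far: 5)
  step 9: ref 5 -> HIT, frames=[2,5] (faults so far: 5)
  LRU total faults: 5
--- Optimal ---
  step 0: ref 7 -> FAULT, frames=[7,-] (faults so far: 1)
  step 1: ref 7 -> HIT, frames=[7,-] (faults so far: 1)
  step 2: ref 6 -> FAULT, frames=[7,6] (faults so far: 2)
  step 3: ref 7 -> HIT, frames=[7,6] (faults so far: 2)
  step 4: ref 4 -> FAULT, evict 6, frames=[7,4] (faults so far: 3)
  step 5: ref 7 -> HIT, frames=[7,4] (faults so far: 3)
  step 6: ref 7 -> HIT, frames=[7,4] (faults so far: 3)
  step 7: ref 5 -> FAULT, evict 4, frames=[7,5] (faults so far: 4)
  step 8: ref 2 -> FAULT, evict 7, frames=[2,5] (faults so far: 5)
  step 9: ref 5 -> HIT, frames=[2,5] (faults so far: 5)
  Optimal total faults: 5

Answer: 6 5 5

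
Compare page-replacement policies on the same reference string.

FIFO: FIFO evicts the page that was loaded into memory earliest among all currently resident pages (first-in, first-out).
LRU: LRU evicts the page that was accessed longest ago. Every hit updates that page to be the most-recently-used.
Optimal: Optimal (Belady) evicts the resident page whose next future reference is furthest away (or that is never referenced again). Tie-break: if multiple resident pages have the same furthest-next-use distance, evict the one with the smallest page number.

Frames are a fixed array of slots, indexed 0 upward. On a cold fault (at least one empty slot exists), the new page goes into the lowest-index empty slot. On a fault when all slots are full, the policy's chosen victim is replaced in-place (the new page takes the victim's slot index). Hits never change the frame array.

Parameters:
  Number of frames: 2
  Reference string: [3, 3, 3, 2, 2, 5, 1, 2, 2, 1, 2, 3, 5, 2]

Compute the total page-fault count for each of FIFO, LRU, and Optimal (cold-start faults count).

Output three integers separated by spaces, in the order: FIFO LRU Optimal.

Answer: 8 8 6

Derivation:
--- FIFO ---
  step 0: ref 3 -> FAULT, frames=[3,-] (faults so far: 1)
  step 1: ref 3 -> HIT, frames=[3,-] (faults so far: 1)
  step 2: ref 3 -> HIT, frames=[3,-] (faults so far: 1)
  step 3: ref 2 -> FAULT, frames=[3,2] (faults so far: 2)
  step 4: ref 2 -> HIT, frames=[3,2] (faults so far: 2)
  step 5: ref 5 -> FAULT, evict 3, frames=[5,2] (faults so far: 3)
  step 6: ref 1 -> FAULT, evict 2, frames=[5,1] (faults so far: 4)
  step 7: ref 2 -> FAULT, evict 5, frames=[2,1] (faults so far: 5)
  step 8: ref 2 -> HIT, frames=[2,1] (faults so far: 5)
  step 9: ref 1 -> HIT, frames=[2,1] (faults so far: 5)
  step 10: ref 2 -> HIT, frames=[2,1] (faults so far: 5)
  step 11: ref 3 -> FAULT, evict 1, frames=[2,3] (faults so far: 6)
  step 12: ref 5 -> FAULT, evict 2, frames=[5,3] (faults so far: 7)
  step 13: ref 2 -> FAULT, evict 3, frames=[5,2] (faults so far: 8)
  FIFO total faults: 8
--- LRU ---
  step 0: ref 3 -> FAULT, frames=[3,-] (faults so far: 1)
  step 1: ref 3 -> HIT, frames=[3,-] (faults so far: 1)
  step 2: ref 3 -> HIT, frames=[3,-] (faults so far: 1)
  step 3: ref 2 -> FAULT, frames=[3,2] (faults so far: 2)
  step 4: ref 2 -> HIT, frames=[3,2] (faults so far: 2)
  step 5: ref 5 -> FAULT, evict 3, frames=[5,2] (faults so far: 3)
  step 6: ref 1 -> FAULT, evict 2, frames=[5,1] (faults so far: 4)
  step 7: ref 2 -> FAULT, evict 5, frames=[2,1] (faults so far: 5)
  step 8: ref 2 -> HIT, frames=[2,1] (faults so far: 5)
  step 9: ref 1 -> HIT, frames=[2,1] (faults so far: 5)
  step 10: ref 2 -> HIT, frames=[2,1] (faults so far: 5)
  step 11: ref 3 -> FAULT, evict 1, frames=[2,3] (faults so far: 6)
  step 12: ref 5 -> FAULT, evict 2, frames=[5,3] (faults so far: 7)
  step 13: ref 2 -> FAULT, evict 3, frames=[5,2] (faults so far: 8)
  LRU total faults: 8
--- Optimal ---
  step 0: ref 3 -> FAULT, frames=[3,-] (faults so far: 1)
  step 1: ref 3 -> HIT, frames=[3,-] (faults so far: 1)
  step 2: ref 3 -> HIT, frames=[3,-] (faults so far: 1)
  step 3: ref 2 -> FAULT, frames=[3,2] (faults so far: 2)
  step 4: ref 2 -> HIT, frames=[3,2] (faults so far: 2)
  step 5: ref 5 -> FAULT, evict 3, frames=[5,2] (faults so far: 3)
  step 6: ref 1 -> FAULT, evict 5, frames=[1,2] (faults so far: 4)
  step 7: ref 2 -> HIT, frames=[1,2] (faults so far: 4)
  step 8: ref 2 -> HIT, frames=[1,2] (faults so far: 4)
  step 9: ref 1 -> HIT, frames=[1,2] (faults so far: 4)
  step 10: ref 2 -> HIT, frames=[1,2] (faults so far: 4)
  step 11: ref 3 -> FAULT, evict 1, frames=[3,2] (faults so far: 5)
  step 12: ref 5 -> FAULT, evict 3, frames=[5,2] (faults so far: 6)
  step 13: ref 2 -> HIT, frames=[5,2] (faults so far: 6)
  Optimal total faults: 6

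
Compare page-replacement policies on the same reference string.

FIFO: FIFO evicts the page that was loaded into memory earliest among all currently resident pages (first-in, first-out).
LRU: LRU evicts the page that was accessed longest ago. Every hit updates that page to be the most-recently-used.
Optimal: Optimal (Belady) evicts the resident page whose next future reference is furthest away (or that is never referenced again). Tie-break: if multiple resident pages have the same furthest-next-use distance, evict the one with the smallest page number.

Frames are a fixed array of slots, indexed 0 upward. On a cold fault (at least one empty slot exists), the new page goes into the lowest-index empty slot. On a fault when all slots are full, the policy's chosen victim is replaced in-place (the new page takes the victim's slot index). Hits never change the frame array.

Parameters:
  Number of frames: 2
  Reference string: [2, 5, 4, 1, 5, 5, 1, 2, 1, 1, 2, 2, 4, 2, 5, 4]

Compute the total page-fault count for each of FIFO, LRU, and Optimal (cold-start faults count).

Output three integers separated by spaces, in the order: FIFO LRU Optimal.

Answer: 11 9 7

Derivation:
--- FIFO ---
  step 0: ref 2 -> FAULT, frames=[2,-] (faults so far: 1)
  step 1: ref 5 -> FAULT, frames=[2,5] (faults so far: 2)
  step 2: ref 4 -> FAULT, evict 2, frames=[4,5] (faults so far: 3)
  step 3: ref 1 -> FAULT, evict 5, frames=[4,1] (faults so far: 4)
  step 4: ref 5 -> FAULT, evict 4, frames=[5,1] (faults so far: 5)
  step 5: ref 5 -> HIT, frames=[5,1] (faults so far: 5)
  step 6: ref 1 -> HIT, frames=[5,1] (faults so far: 5)
  step 7: ref 2 -> FAULT, evict 1, frames=[5,2] (faults so far: 6)
  step 8: ref 1 -> FAULT, evict 5, frames=[1,2] (faults so far: 7)
  step 9: ref 1 -> HIT, frames=[1,2] (faults so far: 7)
  step 10: ref 2 -> HIT, frames=[1,2] (faults so far: 7)
  step 11: ref 2 -> HIT, frames=[1,2] (faults so far: 7)
  step 12: ref 4 -> FAULT, evict 2, frames=[1,4] (faults so far: 8)
  step 13: ref 2 -> FAULT, evict 1, frames=[2,4] (faults so far: 9)
  step 14: ref 5 -> FAULT, evict 4, frames=[2,5] (faults so far: 10)
  step 15: ref 4 -> FAULT, evict 2, frames=[4,5] (faults so far: 11)
  FIFO total faults: 11
--- LRU ---
  step 0: ref 2 -> FAULT, frames=[2,-] (faults so far: 1)
  step 1: ref 5 -> FAULT, frames=[2,5] (faults so far: 2)
  step 2: ref 4 -> FAULT, evict 2, frames=[4,5] (faults so far: 3)
  step 3: ref 1 -> FAULT, evict 5, frames=[4,1] (faults so far: 4)
  step 4: ref 5 -> FAULT, evict 4, frames=[5,1] (faults so far: 5)
  step 5: ref 5 -> HIT, frames=[5,1] (faults so far: 5)
  step 6: ref 1 -> HIT, frames=[5,1] (faults so far: 5)
  step 7: ref 2 -> FAULT, evict 5, frames=[2,1] (faults so far: 6)
  step 8: ref 1 -> HIT, frames=[2,1] (faults so far: 6)
  step 9: ref 1 -> HIT, frames=[2,1] (faults so far: 6)
  step 10: ref 2 -> HIT, frames=[2,1] (faults so far: 6)
  step 11: ref 2 -> HIT, frames=[2,1] (faults so far: 6)
  step 12: ref 4 -> FAULT, evict 1, frames=[2,4] (faults so far: 7)
  step 13: ref 2 -> HIT, frames=[2,4] (faults so far: 7)
  step 14: ref 5 -> FAULT, evict 4, frames=[2,5] (faults so far: 8)
  step 15: ref 4 -> FAULT, evict 2, frames=[4,5] (faults so far: 9)
  LRU total faults: 9
--- Optimal ---
  step 0: ref 2 -> FAULT, frames=[2,-] (faults so far: 1)
  step 1: ref 5 -> FAULT, frames=[2,5] (faults so far: 2)
  step 2: ref 4 -> FAULT, evict 2, frames=[4,5] (faults so far: 3)
  step 3: ref 1 -> FAULT, evict 4, frames=[1,5] (faults so far: 4)
  step 4: ref 5 -> HIT, frames=[1,5] (faults so far: 4)
  step 5: ref 5 -> HIT, frames=[1,5] (faults so far: 4)
  step 6: ref 1 -> HIT, frames=[1,5] (faults so far: 4)
  step 7: ref 2 -> FAULT, evict 5, frames=[1,2] (faults so far: 5)
  step 8: ref 1 -> HIT, frames=[1,2] (faults so far: 5)
  step 9: ref 1 -> HIT, frames=[1,2] (faults so far: 5)
  step 10: ref 2 -> HIT, frames=[1,2] (faults so far: 5)
  step 11: ref 2 -> HIT, frames=[1,2] (faults so far: 5)
  step 12: ref 4 -> FAULT, evict 1, frames=[4,2] (faults so far: 6)
  step 13: ref 2 -> HIT, frames=[4,2] (faults so far: 6)
  step 14: ref 5 -> FAULT, evict 2, frames=[4,5] (faults so far: 7)
  step 15: ref 4 -> HIT, frames=[4,5] (faults so far: 7)
  Optimal total faults: 7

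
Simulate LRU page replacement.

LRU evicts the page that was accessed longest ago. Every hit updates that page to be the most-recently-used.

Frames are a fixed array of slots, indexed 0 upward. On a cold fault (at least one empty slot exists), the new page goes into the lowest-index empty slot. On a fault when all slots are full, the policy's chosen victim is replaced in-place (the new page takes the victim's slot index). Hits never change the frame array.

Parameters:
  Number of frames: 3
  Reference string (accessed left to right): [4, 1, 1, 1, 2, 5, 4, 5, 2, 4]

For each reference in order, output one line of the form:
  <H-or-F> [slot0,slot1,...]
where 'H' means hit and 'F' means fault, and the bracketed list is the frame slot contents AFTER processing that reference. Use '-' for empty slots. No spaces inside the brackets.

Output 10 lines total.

F [4,-,-]
F [4,1,-]
H [4,1,-]
H [4,1,-]
F [4,1,2]
F [5,1,2]
F [5,4,2]
H [5,4,2]
H [5,4,2]
H [5,4,2]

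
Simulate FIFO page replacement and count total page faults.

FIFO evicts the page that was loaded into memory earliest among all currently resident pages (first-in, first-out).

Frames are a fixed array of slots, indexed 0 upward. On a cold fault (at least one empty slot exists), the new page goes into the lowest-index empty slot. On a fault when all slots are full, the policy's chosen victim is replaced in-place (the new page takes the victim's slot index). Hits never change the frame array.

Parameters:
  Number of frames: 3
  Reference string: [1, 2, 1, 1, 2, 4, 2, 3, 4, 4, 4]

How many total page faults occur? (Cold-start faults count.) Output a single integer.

Answer: 4

Derivation:
Step 0: ref 1 → FAULT, frames=[1,-,-]
Step 1: ref 2 → FAULT, frames=[1,2,-]
Step 2: ref 1 → HIT, frames=[1,2,-]
Step 3: ref 1 → HIT, frames=[1,2,-]
Step 4: ref 2 → HIT, frames=[1,2,-]
Step 5: ref 4 → FAULT, frames=[1,2,4]
Step 6: ref 2 → HIT, frames=[1,2,4]
Step 7: ref 3 → FAULT (evict 1), frames=[3,2,4]
Step 8: ref 4 → HIT, frames=[3,2,4]
Step 9: ref 4 → HIT, frames=[3,2,4]
Step 10: ref 4 → HIT, frames=[3,2,4]
Total faults: 4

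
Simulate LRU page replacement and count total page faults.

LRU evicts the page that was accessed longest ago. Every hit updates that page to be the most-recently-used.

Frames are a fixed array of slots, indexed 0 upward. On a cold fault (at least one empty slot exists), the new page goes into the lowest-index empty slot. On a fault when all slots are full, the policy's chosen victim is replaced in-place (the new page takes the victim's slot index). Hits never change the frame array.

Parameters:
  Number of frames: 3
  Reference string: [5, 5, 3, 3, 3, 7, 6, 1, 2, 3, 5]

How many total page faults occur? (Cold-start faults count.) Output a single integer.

Step 0: ref 5 → FAULT, frames=[5,-,-]
Step 1: ref 5 → HIT, frames=[5,-,-]
Step 2: ref 3 → FAULT, frames=[5,3,-]
Step 3: ref 3 → HIT, frames=[5,3,-]
Step 4: ref 3 → HIT, frames=[5,3,-]
Step 5: ref 7 → FAULT, frames=[5,3,7]
Step 6: ref 6 → FAULT (evict 5), frames=[6,3,7]
Step 7: ref 1 → FAULT (evict 3), frames=[6,1,7]
Step 8: ref 2 → FAULT (evict 7), frames=[6,1,2]
Step 9: ref 3 → FAULT (evict 6), frames=[3,1,2]
Step 10: ref 5 → FAULT (evict 1), frames=[3,5,2]
Total faults: 8

Answer: 8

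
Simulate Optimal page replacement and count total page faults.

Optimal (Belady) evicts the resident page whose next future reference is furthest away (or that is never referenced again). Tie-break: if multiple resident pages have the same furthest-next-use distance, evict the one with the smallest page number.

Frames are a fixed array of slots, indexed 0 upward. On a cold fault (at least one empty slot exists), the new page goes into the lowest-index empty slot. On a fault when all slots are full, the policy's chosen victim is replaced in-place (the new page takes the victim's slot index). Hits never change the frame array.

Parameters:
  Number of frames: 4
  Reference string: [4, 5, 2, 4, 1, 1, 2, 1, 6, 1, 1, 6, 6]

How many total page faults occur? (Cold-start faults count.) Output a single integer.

Answer: 5

Derivation:
Step 0: ref 4 → FAULT, frames=[4,-,-,-]
Step 1: ref 5 → FAULT, frames=[4,5,-,-]
Step 2: ref 2 → FAULT, frames=[4,5,2,-]
Step 3: ref 4 → HIT, frames=[4,5,2,-]
Step 4: ref 1 → FAULT, frames=[4,5,2,1]
Step 5: ref 1 → HIT, frames=[4,5,2,1]
Step 6: ref 2 → HIT, frames=[4,5,2,1]
Step 7: ref 1 → HIT, frames=[4,5,2,1]
Step 8: ref 6 → FAULT (evict 2), frames=[4,5,6,1]
Step 9: ref 1 → HIT, frames=[4,5,6,1]
Step 10: ref 1 → HIT, frames=[4,5,6,1]
Step 11: ref 6 → HIT, frames=[4,5,6,1]
Step 12: ref 6 → HIT, frames=[4,5,6,1]
Total faults: 5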